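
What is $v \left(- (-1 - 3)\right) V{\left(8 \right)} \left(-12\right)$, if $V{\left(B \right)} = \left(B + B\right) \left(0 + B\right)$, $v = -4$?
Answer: $24576$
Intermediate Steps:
$V{\left(B \right)} = 2 B^{2}$ ($V{\left(B \right)} = 2 B B = 2 B^{2}$)
$v \left(- (-1 - 3)\right) V{\left(8 \right)} \left(-12\right) = - 4 \left(- (-1 - 3)\right) 2 \cdot 8^{2} \left(-12\right) = - 4 \left(- (-1 - 3)\right) 2 \cdot 64 \left(-12\right) = - 4 \left(\left(-1\right) \left(-4\right)\right) 128 \left(-12\right) = \left(-4\right) 4 \cdot 128 \left(-12\right) = \left(-16\right) 128 \left(-12\right) = \left(-2048\right) \left(-12\right) = 24576$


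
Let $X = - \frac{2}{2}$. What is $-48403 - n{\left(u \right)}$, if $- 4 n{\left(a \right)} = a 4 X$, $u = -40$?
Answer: $-48363$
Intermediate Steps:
$X = -1$ ($X = \left(-2\right) \frac{1}{2} = -1$)
$n{\left(a \right)} = a$ ($n{\left(a \right)} = - \frac{a 4 \left(-1\right)}{4} = - \frac{4 a \left(-1\right)}{4} = - \frac{\left(-4\right) a}{4} = a$)
$-48403 - n{\left(u \right)} = -48403 - -40 = -48403 + 40 = -48363$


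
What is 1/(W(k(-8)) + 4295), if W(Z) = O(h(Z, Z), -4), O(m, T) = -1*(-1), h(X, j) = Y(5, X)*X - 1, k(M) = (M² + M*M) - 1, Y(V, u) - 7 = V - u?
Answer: 1/4296 ≈ 0.00023277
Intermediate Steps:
Y(V, u) = 7 + V - u (Y(V, u) = 7 + (V - u) = 7 + V - u)
k(M) = -1 + 2*M² (k(M) = (M² + M²) - 1 = 2*M² - 1 = -1 + 2*M²)
h(X, j) = -1 + X*(12 - X) (h(X, j) = (7 + 5 - X)*X - 1 = (12 - X)*X - 1 = X*(12 - X) - 1 = -1 + X*(12 - X))
O(m, T) = 1
W(Z) = 1
1/(W(k(-8)) + 4295) = 1/(1 + 4295) = 1/4296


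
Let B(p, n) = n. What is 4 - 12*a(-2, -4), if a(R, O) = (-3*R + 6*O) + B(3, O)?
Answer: 268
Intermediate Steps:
a(R, O) = -3*R + 7*O (a(R, O) = (-3*R + 6*O) + O = -3*R + 7*O)
4 - 12*a(-2, -4) = 4 - 12*(-3*(-2) + 7*(-4)) = 4 - 12*(6 - 28) = 4 - 12*(-22) = 4 + 264 = 268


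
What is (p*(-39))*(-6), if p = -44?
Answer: -10296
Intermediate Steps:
(p*(-39))*(-6) = -44*(-39)*(-6) = 1716*(-6) = -10296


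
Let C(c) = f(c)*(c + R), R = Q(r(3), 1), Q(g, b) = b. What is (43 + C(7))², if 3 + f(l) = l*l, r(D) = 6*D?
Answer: 168921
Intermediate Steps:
f(l) = -3 + l² (f(l) = -3 + l*l = -3 + l²)
R = 1
C(c) = (1 + c)*(-3 + c²) (C(c) = (-3 + c²)*(c + 1) = (-3 + c²)*(1 + c) = (1 + c)*(-3 + c²))
(43 + C(7))² = (43 + (1 + 7)*(-3 + 7²))² = (43 + 8*(-3 + 49))² = (43 + 8*46)² = (43 + 368)² = 411² = 168921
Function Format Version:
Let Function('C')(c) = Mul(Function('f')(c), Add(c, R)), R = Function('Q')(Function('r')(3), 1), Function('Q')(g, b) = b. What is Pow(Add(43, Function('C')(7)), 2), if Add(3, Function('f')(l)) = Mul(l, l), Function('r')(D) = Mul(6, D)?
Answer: 168921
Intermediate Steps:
Function('f')(l) = Add(-3, Pow(l, 2)) (Function('f')(l) = Add(-3, Mul(l, l)) = Add(-3, Pow(l, 2)))
R = 1
Function('C')(c) = Mul(Add(1, c), Add(-3, Pow(c, 2))) (Function('C')(c) = Mul(Add(-3, Pow(c, 2)), Add(c, 1)) = Mul(Add(-3, Pow(c, 2)), Add(1, c)) = Mul(Add(1, c), Add(-3, Pow(c, 2))))
Pow(Add(43, Function('C')(7)), 2) = Pow(Add(43, Mul(Add(1, 7), Add(-3, Pow(7, 2)))), 2) = Pow(Add(43, Mul(8, Add(-3, 49))), 2) = Pow(Add(43, Mul(8, 46)), 2) = Pow(Add(43, 368), 2) = Pow(411, 2) = 168921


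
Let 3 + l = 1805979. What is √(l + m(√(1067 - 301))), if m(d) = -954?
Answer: 3*√200558 ≈ 1343.5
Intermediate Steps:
l = 1805976 (l = -3 + 1805979 = 1805976)
√(l + m(√(1067 - 301))) = √(1805976 - 954) = √1805022 = 3*√200558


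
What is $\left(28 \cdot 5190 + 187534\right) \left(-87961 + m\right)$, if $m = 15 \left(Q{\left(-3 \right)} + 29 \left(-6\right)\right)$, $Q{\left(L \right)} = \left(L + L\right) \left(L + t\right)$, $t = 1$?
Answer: $-30087005914$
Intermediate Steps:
$Q{\left(L \right)} = 2 L \left(1 + L\right)$ ($Q{\left(L \right)} = \left(L + L\right) \left(L + 1\right) = 2 L \left(1 + L\right)$)
$m = -2430$ ($m = 15 \left(2 \left(-3\right) \left(1 - 3\right) + 29 \left(-6\right)\right) = 15 \left(2 \left(-3\right) \left(-2\right) - 174\right) = 15 \left(12 - 174\right) = 15 \left(-162\right) = -2430$)
$\left(28 \cdot 5190 + 187534\right) \left(-87961 + m\right) = \left(28 \cdot 5190 + 187534\right) \left(-87961 - 2430\right) = \left(145320 + 187534\right) \left(-90391\right) = 332854 \left(-90391\right) = -30087005914$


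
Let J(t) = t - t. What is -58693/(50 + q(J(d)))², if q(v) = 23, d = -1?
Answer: -58693/5329 ≈ -11.014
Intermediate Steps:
J(t) = 0
-58693/(50 + q(J(d)))² = -58693/(50 + 23)² = -58693/(73²) = -58693/5329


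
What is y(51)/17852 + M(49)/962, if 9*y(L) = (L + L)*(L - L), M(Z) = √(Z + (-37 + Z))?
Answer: √61/962 ≈ 0.0081188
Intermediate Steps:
M(Z) = √(-37 + 2*Z)
y(L) = 0 (y(L) = ((L + L)*(L - L))/9 = ((2*L)*0)/9 = (⅑)*0 = 0)
y(51)/17852 + M(49)/962 = 0/17852 + √(-37 + 2*49)/962 = 0*(1/17852) + √(-37 + 98)*(1/962) = 0 + √61*(1/962) = 0 + √61/962 = √61/962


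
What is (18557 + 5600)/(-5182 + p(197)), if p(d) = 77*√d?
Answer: -125181574/25685111 - 1860089*√197/25685111 ≈ -5.8902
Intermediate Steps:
(18557 + 5600)/(-5182 + p(197)) = (18557 + 5600)/(-5182 + 77*√197) = 24157/(-5182 + 77*√197)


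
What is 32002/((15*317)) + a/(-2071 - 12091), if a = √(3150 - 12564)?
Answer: 32002/4755 - 3*I*√1046/14162 ≈ 6.7302 - 0.0068511*I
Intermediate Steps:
a = 3*I*√1046 (a = √(-9414) = 3*I*√1046 ≈ 97.026*I)
32002/((15*317)) + a/(-2071 - 12091) = 32002/((15*317)) + (3*I*√1046)/(-2071 - 12091) = 32002/4755 + (3*I*√1046)/(-14162) = 32002*(1/4755) + (3*I*√1046)*(-1/14162) = 32002/4755 - 3*I*√1046/14162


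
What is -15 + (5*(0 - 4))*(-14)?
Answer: 265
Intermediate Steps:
-15 + (5*(0 - 4))*(-14) = -15 + (5*(-4))*(-14) = -15 - 20*(-14) = -15 + 280 = 265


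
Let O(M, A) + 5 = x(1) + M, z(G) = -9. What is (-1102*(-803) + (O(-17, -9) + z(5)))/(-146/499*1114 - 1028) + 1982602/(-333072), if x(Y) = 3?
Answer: -4637774754863/7032149136 ≈ -659.51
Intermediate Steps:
O(M, A) = -2 + M (O(M, A) = -5 + (3 + M) = -2 + M)
(-1102*(-803) + (O(-17, -9) + z(5)))/(-146/499*1114 - 1028) + 1982602/(-333072) = (-1102*(-803) + ((-2 - 17) - 9))/(-146/499*1114 - 1028) + 1982602/(-333072) = (884906 + (-19 - 9))/(-146*1/499*1114 - 1028) + 1982602*(-1/333072) = (884906 - 28)/(-146/499*1114 - 1028) - 991301/166536 = 884878/(-162644/499 - 1028) - 991301/166536 = 884878/(-675616/499) - 991301/166536 = 884878*(-499/675616) - 991301/166536 = -220777061/337808 - 991301/166536 = -4637774754863/7032149136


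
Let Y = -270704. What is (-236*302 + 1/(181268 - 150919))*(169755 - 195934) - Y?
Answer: 56634280770629/30349 ≈ 1.8661e+9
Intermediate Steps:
(-236*302 + 1/(181268 - 150919))*(169755 - 195934) - Y = (-236*302 + 1/(181268 - 150919))*(169755 - 195934) - 1*(-270704) = (-71272 + 1/30349)*(-26179) + 270704 = -2163033927/30349*(-26179) + 270704 = 56626065174933/30349 + 270704 = 56634280770629/30349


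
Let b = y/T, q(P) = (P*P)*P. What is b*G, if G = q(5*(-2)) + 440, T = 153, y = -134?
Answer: 75040/153 ≈ 490.46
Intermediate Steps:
q(P) = P**3 (q(P) = P**2*P = P**3)
b = -134/153 ≈ -0.87582
G = -560 (G = (5*(-2))**3 + 440 = (-10)**3 + 440 = -1000 + 440 = -560)
b*G = -134/153*(-560) = 75040/153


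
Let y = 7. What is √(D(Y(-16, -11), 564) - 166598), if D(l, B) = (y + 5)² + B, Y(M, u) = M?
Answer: I*√165890 ≈ 407.3*I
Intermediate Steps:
D(l, B) = 144 + B (D(l, B) = (7 + 5)² + B = 12² + B = 144 + B)
√(D(Y(-16, -11), 564) - 166598) = √((144 + 564) - 166598) = √(708 - 166598) = √(-165890) = I*√165890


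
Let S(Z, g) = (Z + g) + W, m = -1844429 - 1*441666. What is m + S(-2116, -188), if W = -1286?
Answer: -2289685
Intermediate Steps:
m = -2286095 (m = -1844429 - 441666 = -2286095)
S(Z, g) = -1286 + Z + g (S(Z, g) = (Z + g) - 1286 = -1286 + Z + g)
m + S(-2116, -188) = -2286095 + (-1286 - 2116 - 188) = -2286095 - 3590 = -2289685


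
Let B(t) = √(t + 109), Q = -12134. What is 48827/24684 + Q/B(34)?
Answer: 48827/24684 - 12134*√143/143 ≈ -1012.7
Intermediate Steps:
B(t) = √(109 + t)
48827/24684 + Q/B(34) = 48827/24684 - 12134/√(109 + 34) = 48827*(1/24684) - 12134*√143/143 = 48827/24684 - 12134*√143/143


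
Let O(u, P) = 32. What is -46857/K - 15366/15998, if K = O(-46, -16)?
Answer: -375054999/255968 ≈ -1465.2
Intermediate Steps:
K = 32
-46857/K - 15366/15998 = -46857/32 - 15366/15998 = -46857*1/32 - 15366*1/15998 = -46857/32 - 7683/7999 = -375054999/255968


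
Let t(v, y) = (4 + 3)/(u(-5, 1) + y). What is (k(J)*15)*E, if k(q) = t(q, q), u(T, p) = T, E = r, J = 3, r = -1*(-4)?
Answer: -210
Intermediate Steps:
r = 4
E = 4
t(v, y) = 7/(-5 + y) (t(v, y) = (4 + 3)/(-5 + y) = 7/(-5 + y))
k(q) = 7/(-5 + q)
(k(J)*15)*E = ((7/(-5 + 3))*15)*4 = ((7/(-2))*15)*4 = ((7*(-½))*15)*4 = -7/2*15*4 = -105/2*4 = -210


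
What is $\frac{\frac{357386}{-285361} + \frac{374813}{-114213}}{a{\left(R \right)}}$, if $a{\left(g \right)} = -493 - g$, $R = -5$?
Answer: $\frac{147775139711}{15904864715784} \approx 0.0092912$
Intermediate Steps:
$\frac{\frac{357386}{-285361} + \frac{374813}{-114213}}{a{\left(R \right)}} = \frac{\frac{357386}{-285361} + \frac{374813}{-114213}}{-493 - -5} = \frac{357386 \left(- \frac{1}{285361}\right) + 374813 \left(- \frac{1}{114213}\right)}{-493 + 5} = \frac{- \frac{357386}{285361} - \frac{374813}{114213}}{-488} = \left(- \frac{147775139711}{32591935893}\right) \left(- \frac{1}{488}\right) = \frac{147775139711}{15904864715784}$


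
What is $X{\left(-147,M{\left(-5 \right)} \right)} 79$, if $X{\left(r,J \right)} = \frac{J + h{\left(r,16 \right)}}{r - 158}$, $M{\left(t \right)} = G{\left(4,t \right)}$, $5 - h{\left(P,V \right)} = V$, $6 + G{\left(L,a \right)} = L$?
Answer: $\frac{1027}{305} \approx 3.3672$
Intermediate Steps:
$G{\left(L,a \right)} = -6 + L$
$h{\left(P,V \right)} = 5 - V$
$M{\left(t \right)} = -2$ ($M{\left(t \right)} = -6 + 4 = -2$)
$X{\left(r,J \right)} = \frac{-11 + J}{-158 + r}$ ($X{\left(r,J \right)} = \frac{J + \left(5 - 16\right)}{r - 158} = \frac{J + \left(5 - 16\right)}{-158 + r} = \frac{J - 11}{-158 + r} = \frac{-11 + J}{-158 + r}$)
$X{\left(-147,M{\left(-5 \right)} \right)} 79 = \frac{-11 - 2}{-158 - 147} \cdot 79 = \frac{1}{-305} \left(-13\right) 79 = \left(- \frac{1}{305}\right) \left(-13\right) 79 = \frac{13}{305} \cdot 79 = \frac{1027}{305}$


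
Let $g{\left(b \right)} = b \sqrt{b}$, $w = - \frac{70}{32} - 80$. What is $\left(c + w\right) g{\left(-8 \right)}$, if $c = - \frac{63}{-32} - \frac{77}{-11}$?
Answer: $\frac{2343 i \sqrt{2}}{2} \approx 1656.8 i$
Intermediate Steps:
$c = \frac{287}{32}$ ($c = \left(-63\right) \left(- \frac{1}{32}\right) - -7 = \frac{63}{32} + 7 = \frac{287}{32} \approx 8.9688$)
$w = - \frac{1315}{16}$ ($w = \left(-70\right) \frac{1}{32} - 80 = - \frac{35}{16} - 80 = - \frac{1315}{16} \approx -82.188$)
$g{\left(b \right)} = b^{\frac{3}{2}}$
$\left(c + w\right) g{\left(-8 \right)} = \left(\frac{287}{32} - \frac{1315}{16}\right) \left(-8\right)^{\frac{3}{2}} = - \frac{2343 \left(- 16 i \sqrt{2}\right)}{32} = \frac{2343 i \sqrt{2}}{2}$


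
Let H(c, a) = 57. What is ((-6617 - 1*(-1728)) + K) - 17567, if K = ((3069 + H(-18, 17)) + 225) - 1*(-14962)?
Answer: -4143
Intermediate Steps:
K = 18313 (K = ((3069 + 57) + 225) - 1*(-14962) = (3126 + 225) + 14962 = 3351 + 14962 = 18313)
((-6617 - 1*(-1728)) + K) - 17567 = ((-6617 - 1*(-1728)) + 18313) - 17567 = ((-6617 + 1728) + 18313) - 17567 = (-4889 + 18313) - 17567 = 13424 - 17567 = -4143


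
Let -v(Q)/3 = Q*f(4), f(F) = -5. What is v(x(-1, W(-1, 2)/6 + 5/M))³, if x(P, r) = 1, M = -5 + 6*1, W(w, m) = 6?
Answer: 3375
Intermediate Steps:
M = 1 (M = -5 + 6 = 1)
v(Q) = 15*Q (v(Q) = -3*Q*(-5) = -(-15)*Q = 15*Q)
v(x(-1, W(-1, 2)/6 + 5/M))³ = (15*1)³ = 15³ = 3375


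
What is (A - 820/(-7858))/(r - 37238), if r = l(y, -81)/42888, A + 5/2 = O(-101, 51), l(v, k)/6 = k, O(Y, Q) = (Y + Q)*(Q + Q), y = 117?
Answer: 28659637950/209162126269 ≈ 0.13702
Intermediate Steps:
O(Y, Q) = 2*Q*(Q + Y) (O(Y, Q) = (Q + Y)*(2*Q) = 2*Q*(Q + Y))
l(v, k) = 6*k
A = -10205/2 (A = -5/2 + 2*51*(51 - 101) = -5/2 + 2*51*(-50) = -5/2 - 5100 = -10205/2 ≈ -5102.5)
r = -81/7148 (r = (6*(-81))/42888 = -486*1/42888 = -81/7148 ≈ -0.011332)
(A - 820/(-7858))/(r - 37238) = (-10205/2 - 820/(-7858))/(-81/7148 - 37238) = (-10205/2 - 820*(-1/7858))/(-266177305/7148) = (-10205/2 + 410/3929)*(-7148/266177305) = -40094625/7858*(-7148/266177305) = 28659637950/209162126269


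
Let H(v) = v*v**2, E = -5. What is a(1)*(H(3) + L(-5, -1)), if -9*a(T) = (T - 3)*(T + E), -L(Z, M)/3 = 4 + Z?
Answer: -80/3 ≈ -26.667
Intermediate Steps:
L(Z, M) = -12 - 3*Z (L(Z, M) = -3*(4 + Z) = -12 - 3*Z)
H(v) = v**3
a(T) = -(-5 + T)*(-3 + T)/9 (a(T) = -(T - 3)*(T - 5)/9 = -(-3 + T)*(-5 + T)/9 = -(-5 + T)*(-3 + T)/9)
a(1)*(H(3) + L(-5, -1)) = (-5/3 - 1/9*1**2 + (8/9)*1)*(3**3 + (-12 - 3*(-5))) = (-5/3 - 1/9*1 + 8/9)*(27 + (-12 + 15)) = (-5/3 - 1/9 + 8/9)*(27 + 3) = -8/9*30 = -80/3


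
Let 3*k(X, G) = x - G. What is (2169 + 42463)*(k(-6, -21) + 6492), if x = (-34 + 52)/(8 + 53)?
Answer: 17694133240/61 ≈ 2.9007e+8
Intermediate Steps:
x = 18/61 ≈ 0.29508
k(X, G) = 6/61 - G/3 (k(X, G) = (18/61 - G)/3 = 6/61 - G/3)
(2169 + 42463)*(k(-6, -21) + 6492) = (2169 + 42463)*((6/61 - 1/3*(-21)) + 6492) = 44632*((6/61 + 7) + 6492) = 44632*(433/61 + 6492) = 44632*(396445/61) = 17694133240/61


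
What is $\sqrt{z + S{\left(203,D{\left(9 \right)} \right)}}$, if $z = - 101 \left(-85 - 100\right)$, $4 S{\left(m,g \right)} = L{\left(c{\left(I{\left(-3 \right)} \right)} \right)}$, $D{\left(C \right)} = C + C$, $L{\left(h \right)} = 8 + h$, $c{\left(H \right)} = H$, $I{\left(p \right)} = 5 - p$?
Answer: $\sqrt{18689} \approx 136.71$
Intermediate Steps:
$D{\left(C \right)} = 2 C$
$S{\left(m,g \right)} = 4$ ($S{\left(m,g \right)} = \frac{8 + \left(5 - -3\right)}{4} = \frac{8 + \left(5 + 3\right)}{4} = \frac{8 + 8}{4} = \frac{1}{4} \cdot 16 = 4$)
$z = 18685$ ($z = \left(-101\right) \left(-185\right) = 18685$)
$\sqrt{z + S{\left(203,D{\left(9 \right)} \right)}} = \sqrt{18685 + 4} = \sqrt{18689}$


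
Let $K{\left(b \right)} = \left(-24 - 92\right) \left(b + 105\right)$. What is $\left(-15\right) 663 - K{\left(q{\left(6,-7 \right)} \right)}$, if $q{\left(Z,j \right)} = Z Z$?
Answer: $6411$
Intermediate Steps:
$q{\left(Z,j \right)} = Z^{2}$
$K{\left(b \right)} = -12180 - 116 b$ ($K{\left(b \right)} = - 116 \left(105 + b\right) = -12180 - 116 b$)
$\left(-15\right) 663 - K{\left(q{\left(6,-7 \right)} \right)} = \left(-15\right) 663 - \left(-12180 - 116 \cdot 6^{2}\right) = -9945 - \left(-12180 - 4176\right) = -9945 - -16356 = -9945 + 16356 = 6411$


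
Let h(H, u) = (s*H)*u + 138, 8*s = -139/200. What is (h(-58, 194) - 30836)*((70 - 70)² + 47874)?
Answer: -284567675841/200 ≈ -1.4228e+9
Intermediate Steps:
s = -139/1600 (s = (-139/200)/8 = (-139*1/200)/8 = (⅛)*(-139/200) = -139/1600 ≈ -0.086875)
h(H, u) = 138 - 139*H*u/1600 (h(H, u) = (-139*H/1600)*u + 138 = -139*H*u/1600 + 138 = 138 - 139*H*u/1600)
(h(-58, 194) - 30836)*((70 - 70)² + 47874) = ((138 - 139/1600*(-58)*194) - 30836)*((70 - 70)² + 47874) = ((138 + 391007/400) - 30836)*(0² + 47874) = (446207/400 - 30836)*(0 + 47874) = -11888193/400*47874 = -284567675841/200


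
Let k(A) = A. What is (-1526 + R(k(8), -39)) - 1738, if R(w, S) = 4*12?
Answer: -3216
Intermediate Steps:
R(w, S) = 48
(-1526 + R(k(8), -39)) - 1738 = (-1526 + 48) - 1738 = -1478 - 1738 = -3216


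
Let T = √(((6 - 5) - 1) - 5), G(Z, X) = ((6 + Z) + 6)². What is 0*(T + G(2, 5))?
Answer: 0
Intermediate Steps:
G(Z, X) = (12 + Z)²
T = I*√5 (T = √((1 - 1) - 5) = √(0 - 5) = √(-5) = I*√5 ≈ 2.2361*I)
0*(T + G(2, 5)) = 0*(I*√5 + (12 + 2)²) = 0*(I*√5 + 14²) = 0*(I*√5 + 196) = 0*(196 + I*√5) = 0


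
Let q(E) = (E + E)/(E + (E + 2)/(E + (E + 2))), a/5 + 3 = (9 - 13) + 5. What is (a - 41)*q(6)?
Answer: -2142/23 ≈ -93.130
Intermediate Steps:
a = -10 (a = -15 + 5*((9 - 13) + 5) = -15 + 5*(-4 + 5) = -15 + 5*1 = -15 + 5 = -10)
q(E) = 2*E/(E + (2 + E)/(2 + 2*E)) (q(E) = (2*E)/(E + (2 + E)/(E + (2 + E))) = (2*E)/(E + (2 + E)/(2 + 2*E)) = 2*E/(E + (2 + E)/(2 + 2*E)))
(a - 41)*q(6) = (-10 - 41)*(4*6*(1 + 6)/(2 + 2*6² + 3*6)) = -204*6*7/(2 + 2*36 + 18) = -204*6*7/(2 + 72 + 18) = -204*6*7/92 = -51*42/23 = -2142/23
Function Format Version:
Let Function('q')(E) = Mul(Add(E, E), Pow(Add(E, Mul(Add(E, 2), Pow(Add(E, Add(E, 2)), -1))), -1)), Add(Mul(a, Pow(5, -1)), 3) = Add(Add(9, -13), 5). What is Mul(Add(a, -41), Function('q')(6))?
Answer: Rational(-2142, 23) ≈ -93.130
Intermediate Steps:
a = -10 (a = Add(-15, Mul(5, Add(Add(9, -13), 5))) = Add(-15, Mul(5, Add(-4, 5))) = Add(-15, Mul(5, 1)) = Add(-15, 5) = -10)
Function('q')(E) = Mul(2, E, Pow(Add(E, Mul(Pow(Add(2, Mul(2, E)), -1), Add(2, E))), -1)) (Function('q')(E) = Mul(Mul(2, E), Pow(Add(E, Mul(Add(2, E), Pow(Add(E, Add(2, E)), -1))), -1)) = Mul(Mul(2, E), Pow(Add(E, Mul(Add(2, E), Pow(Add(2, Mul(2, E)), -1))), -1)) = Mul(Mul(2, E), Pow(Add(E, Mul(Pow(Add(2, Mul(2, E)), -1), Add(2, E))), -1)) = Mul(2, E, Pow(Add(E, Mul(Pow(Add(2, Mul(2, E)), -1), Add(2, E))), -1)))
Mul(Add(a, -41), Function('q')(6)) = Mul(Add(-10, -41), Mul(4, 6, Pow(Add(2, Mul(2, Pow(6, 2)), Mul(3, 6)), -1), Add(1, 6))) = Mul(-51, Mul(4, 6, Pow(Add(2, Mul(2, 36), 18), -1), 7)) = Mul(-51, Mul(4, 6, Pow(Add(2, 72, 18), -1), 7)) = Mul(-51, Mul(4, 6, Pow(92, -1), 7)) = Mul(-51, Mul(4, 6, Rational(1, 92), 7)) = Mul(-51, Rational(42, 23)) = Rational(-2142, 23)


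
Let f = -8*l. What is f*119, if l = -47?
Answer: 44744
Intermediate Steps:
f = 376 (f = -8*(-47) = 376)
f*119 = 376*119 = 44744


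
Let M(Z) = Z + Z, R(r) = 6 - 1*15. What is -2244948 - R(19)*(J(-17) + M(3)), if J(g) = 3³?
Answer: -2244651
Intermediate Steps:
J(g) = 27
R(r) = -9 (R(r) = 6 - 15 = -9)
M(Z) = 2*Z
-2244948 - R(19)*(J(-17) + M(3)) = -2244948 - (-9)*(27 + 2*3) = -2244948 - (-9)*(27 + 6) = -2244948 - (-9)*33 = -2244948 - 1*(-297) = -2244948 + 297 = -2244651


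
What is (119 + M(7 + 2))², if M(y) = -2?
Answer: 13689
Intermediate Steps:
(119 + M(7 + 2))² = (119 - 2)² = 117² = 13689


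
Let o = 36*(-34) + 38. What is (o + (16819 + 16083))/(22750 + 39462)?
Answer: 7929/15553 ≈ 0.50980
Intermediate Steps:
o = -1186 (o = -1224 + 38 = -1186)
(o + (16819 + 16083))/(22750 + 39462) = (-1186 + (16819 + 16083))/(22750 + 39462) = (-1186 + 32902)/62212 = 31716*(1/62212) = 7929/15553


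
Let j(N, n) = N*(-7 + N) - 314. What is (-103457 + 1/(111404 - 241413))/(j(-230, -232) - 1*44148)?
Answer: -6725170557/653165216 ≈ -10.296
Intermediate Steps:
j(N, n) = -314 + N*(-7 + N)
(-103457 + 1/(111404 - 241413))/(j(-230, -232) - 1*44148) = (-103457 + 1/(111404 - 241413))/((-314 + (-230)**2 - 7*(-230)) - 1*44148) = (-103457 + 1/(-130009))/((-314 + 52900 + 1610) - 44148) = (-103457 - 1/130009)/(54196 - 44148) = -13450341114/130009/10048 = -13450341114/130009*1/10048 = -6725170557/653165216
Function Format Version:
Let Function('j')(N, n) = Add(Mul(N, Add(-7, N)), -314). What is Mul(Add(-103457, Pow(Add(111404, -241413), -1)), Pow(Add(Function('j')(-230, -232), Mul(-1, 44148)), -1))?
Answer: Rational(-6725170557, 653165216) ≈ -10.296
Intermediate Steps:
Function('j')(N, n) = Add(-314, Mul(N, Add(-7, N)))
Mul(Add(-103457, Pow(Add(111404, -241413), -1)), Pow(Add(Function('j')(-230, -232), Mul(-1, 44148)), -1)) = Mul(Add(-103457, Pow(Add(111404, -241413), -1)), Pow(Add(Add(-314, Pow(-230, 2), Mul(-7, -230)), Mul(-1, 44148)), -1)) = Mul(Add(-103457, Pow(-130009, -1)), Pow(Add(Add(-314, 52900, 1610), -44148), -1)) = Mul(Add(-103457, Rational(-1, 130009)), Pow(Add(54196, -44148), -1)) = Mul(Rational(-13450341114, 130009), Pow(10048, -1)) = Mul(Rational(-13450341114, 130009), Rational(1, 10048)) = Rational(-6725170557, 653165216)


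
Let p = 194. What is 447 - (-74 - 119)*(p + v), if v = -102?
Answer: 18203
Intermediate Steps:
447 - (-74 - 119)*(p + v) = 447 - (-74 - 119)*(194 - 102) = 447 - (-193)*92 = 447 - 1*(-17756) = 447 + 17756 = 18203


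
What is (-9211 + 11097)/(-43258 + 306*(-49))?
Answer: -943/29126 ≈ -0.032377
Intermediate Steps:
(-9211 + 11097)/(-43258 + 306*(-49)) = 1886/(-43258 - 14994) = 1886/(-58252) = 1886*(-1/58252) = -943/29126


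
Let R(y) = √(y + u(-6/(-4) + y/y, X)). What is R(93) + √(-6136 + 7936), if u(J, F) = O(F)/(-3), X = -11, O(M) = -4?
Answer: 30*√2 + √849/3 ≈ 52.139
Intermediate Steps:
u(J, F) = 4/3 (u(J, F) = -4/(-3) = -4*(-⅓) = 4/3)
R(y) = √(4/3 + y) (R(y) = √(y + 4/3) = √(4/3 + y))
R(93) + √(-6136 + 7936) = √(12 + 9*93)/3 + √(-6136 + 7936) = √(12 + 837)/3 + √1800 = √849/3 + 30*√2 = 30*√2 + √849/3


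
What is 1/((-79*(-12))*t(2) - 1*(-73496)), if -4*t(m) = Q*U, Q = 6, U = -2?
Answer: 1/76340 ≈ 1.3099e-5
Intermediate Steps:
t(m) = 3 (t(m) = -3*(-2)/2 = -1/4*(-12) = 3)
1/((-79*(-12))*t(2) - 1*(-73496)) = 1/(-79*(-12)*3 - 1*(-73496)) = 1/(948*3 + 73496) = 1/(2844 + 73496) = 1/76340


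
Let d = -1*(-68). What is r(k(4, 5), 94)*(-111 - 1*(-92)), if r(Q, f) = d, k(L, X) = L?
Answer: -1292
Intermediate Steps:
d = 68
r(Q, f) = 68
r(k(4, 5), 94)*(-111 - 1*(-92)) = 68*(-111 - 1*(-92)) = 68*(-111 + 92) = 68*(-19) = -1292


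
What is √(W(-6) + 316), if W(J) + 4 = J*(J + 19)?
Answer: 3*√26 ≈ 15.297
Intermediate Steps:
W(J) = -4 + J*(19 + J) (W(J) = -4 + J*(J + 19) = -4 + J*(19 + J))
√(W(-6) + 316) = √((-4 + (-6)² + 19*(-6)) + 316) = √((-4 + 36 - 114) + 316) = √(-82 + 316) = √234 = 3*√26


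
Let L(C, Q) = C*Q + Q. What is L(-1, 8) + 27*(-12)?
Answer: -324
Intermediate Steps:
L(C, Q) = Q + C*Q
L(-1, 8) + 27*(-12) = 8*(1 - 1) + 27*(-12) = 8*0 - 324 = 0 - 324 = -324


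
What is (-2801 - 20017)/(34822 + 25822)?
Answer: -11409/30322 ≈ -0.37626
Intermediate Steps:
(-2801 - 20017)/(34822 + 25822) = -22818/60644 = -22818*1/60644 = -11409/30322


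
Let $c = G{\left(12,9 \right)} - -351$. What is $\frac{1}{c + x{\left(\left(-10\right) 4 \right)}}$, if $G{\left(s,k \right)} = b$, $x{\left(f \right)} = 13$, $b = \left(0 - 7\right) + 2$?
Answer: $\frac{1}{359} \approx 0.0027855$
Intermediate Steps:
$b = -5$ ($b = -7 + 2 = -5$)
$G{\left(s,k \right)} = -5$
$c = 346$ ($c = -5 - -351 = -5 + 351 = 346$)
$\frac{1}{c + x{\left(\left(-10\right) 4 \right)}} = \frac{1}{346 + 13} = \frac{1}{359}$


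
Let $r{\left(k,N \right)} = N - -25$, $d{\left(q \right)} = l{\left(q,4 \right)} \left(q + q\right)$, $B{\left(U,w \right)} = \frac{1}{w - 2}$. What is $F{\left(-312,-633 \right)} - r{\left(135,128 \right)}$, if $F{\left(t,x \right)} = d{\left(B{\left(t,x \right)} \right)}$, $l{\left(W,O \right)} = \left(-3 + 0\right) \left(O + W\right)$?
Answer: $- \frac{61678191}{403225} \approx -152.96$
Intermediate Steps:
$l{\left(W,O \right)} = - 3 O - 3 W$ ($l{\left(W,O \right)} = - 3 \left(O + W\right) = - 3 O - 3 W$)
$B{\left(U,w \right)} = \frac{1}{-2 + w}$
$d{\left(q \right)} = 2 q \left(-12 - 3 q\right)$ ($d{\left(q \right)} = \left(\left(-3\right) 4 - 3 q\right) \left(q + q\right) = \left(-12 - 3 q\right) 2 q = 2 q \left(-12 - 3 q\right)$)
$F{\left(t,x \right)} = - \frac{6 \left(4 + \frac{1}{-2 + x}\right)}{-2 + x}$
$r{\left(k,N \right)} = 25 + N$ ($r{\left(k,N \right)} = N + 25 = 25 + N$)
$F{\left(-312,-633 \right)} - r{\left(135,128 \right)} = \frac{6 \left(7 - -2532\right)}{\left(-2 - 633\right)^{2}} - \left(25 + 128\right) = \frac{6 \left(7 + 2532\right)}{403225} - 153 = 6 \cdot \frac{1}{403225} \cdot 2539 - 153 = \frac{15234}{403225} - 153 = - \frac{61678191}{403225}$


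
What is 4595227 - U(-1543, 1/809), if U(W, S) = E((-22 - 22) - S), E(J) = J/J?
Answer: 4595226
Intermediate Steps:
E(J) = 1
U(W, S) = 1
4595227 - U(-1543, 1/809) = 4595227 - 1*1 = 4595227 - 1 = 4595226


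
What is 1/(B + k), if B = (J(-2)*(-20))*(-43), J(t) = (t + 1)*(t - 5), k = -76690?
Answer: -1/70670 ≈ -1.4150e-5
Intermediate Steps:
J(t) = (1 + t)*(-5 + t)
B = 6020 (B = ((-5 + (-2)² - 4*(-2))*(-20))*(-43) = ((-5 + 4 + 8)*(-20))*(-43) = (7*(-20))*(-43) = -140*(-43) = 6020)
1/(B + k) = 1/(6020 - 76690) = 1/(-70670) = -1/70670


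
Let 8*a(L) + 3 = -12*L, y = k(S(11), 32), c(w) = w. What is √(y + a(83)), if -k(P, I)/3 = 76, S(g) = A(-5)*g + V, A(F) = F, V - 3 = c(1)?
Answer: I*√5646/4 ≈ 18.785*I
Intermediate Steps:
V = 4 (V = 3 + 1 = 4)
S(g) = 4 - 5*g (S(g) = -5*g + 4 = 4 - 5*g)
k(P, I) = -228 (k(P, I) = -3*76 = -228)
y = -228
a(L) = -3/8 - 3*L/2 (a(L) = -3/8 + (-12*L)/8 = -3/8 - 3*L/2)
√(y + a(83)) = √(-228 + (-3/8 - 3/2*83)) = √(-228 + (-3/8 - 249/2)) = √(-228 - 999/8) = √(-2823/8) = I*√5646/4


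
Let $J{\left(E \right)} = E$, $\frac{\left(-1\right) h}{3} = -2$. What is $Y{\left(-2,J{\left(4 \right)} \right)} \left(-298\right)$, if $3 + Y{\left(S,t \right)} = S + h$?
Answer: $-298$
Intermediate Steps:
$h = 6$ ($h = \left(-3\right) \left(-2\right) = 6$)
$Y{\left(S,t \right)} = 3 + S$ ($Y{\left(S,t \right)} = -3 + \left(S + 6\right) = -3 + \left(6 + S\right) = 3 + S$)
$Y{\left(-2,J{\left(4 \right)} \right)} \left(-298\right) = \left(3 - 2\right) \left(-298\right) = 1 \left(-298\right) = -298$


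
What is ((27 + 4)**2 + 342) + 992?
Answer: 2295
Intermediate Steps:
((27 + 4)**2 + 342) + 992 = (31**2 + 342) + 992 = (961 + 342) + 992 = 1303 + 992 = 2295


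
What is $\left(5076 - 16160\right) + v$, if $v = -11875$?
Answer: $-22959$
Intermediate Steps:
$\left(5076 - 16160\right) + v = \left(5076 - 16160\right) - 11875 = -11084 - 11875 = -22959$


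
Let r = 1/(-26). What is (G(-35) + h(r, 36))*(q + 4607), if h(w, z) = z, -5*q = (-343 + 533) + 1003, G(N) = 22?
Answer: 1266836/5 ≈ 2.5337e+5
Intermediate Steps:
r = -1/26 ≈ -0.038462
q = -1193/5 (q = -((-343 + 533) + 1003)/5 = -(190 + 1003)/5 = -⅕*1193 = -1193/5 ≈ -238.60)
(G(-35) + h(r, 36))*(q + 4607) = (22 + 36)*(-1193/5 + 4607) = 58*(21842/5) = 1266836/5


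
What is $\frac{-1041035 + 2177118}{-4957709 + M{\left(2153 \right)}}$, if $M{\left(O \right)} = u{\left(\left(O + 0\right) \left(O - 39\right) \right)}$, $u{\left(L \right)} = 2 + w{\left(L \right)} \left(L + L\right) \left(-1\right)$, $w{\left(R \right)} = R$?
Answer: $- \frac{1136083}{41431253516435} \approx -2.7421 \cdot 10^{-8}$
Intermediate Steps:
$u{\left(L \right)} = 2 - 2 L^{2}$ ($u{\left(L \right)} = 2 + L \left(L + L\right) \left(-1\right) = 2 + L 2 L \left(-1\right) = 2 + L \left(- 2 L\right) = 2 - 2 L^{2}$)
$M{\left(O \right)} = 2 - 2 O^{2} \left(-39 + O\right)^{2}$ ($M{\left(O \right)} = 2 - 2 \left(\left(O + 0\right) \left(O - 39\right)\right)^{2} = 2 - 2 \left(O \left(-39 + O\right)\right)^{2} = 2 - 2 O^{2} \left(-39 + O\right)^{2}$)
$\frac{-1041035 + 2177118}{-4957709 + M{\left(2153 \right)}} = \frac{-1041035 + 2177118}{-4957709 + \left(2 - 2 \cdot 2153^{2} \left(-39 + 2153\right)^{2}\right)} = \frac{1136083}{-4957709 + \left(2 - 9270818 \cdot 2114^{2}\right)} = \frac{1136083}{-4957709 + \left(2 - 9270818 \cdot 4468996\right)} = \frac{1136083}{-4957709 + \left(2 - 41431248558728\right)} = \frac{1136083}{-4957709 - 41431248558726} = \frac{1136083}{-41431253516435} = 1136083 \left(- \frac{1}{41431253516435}\right) = - \frac{1136083}{41431253516435}$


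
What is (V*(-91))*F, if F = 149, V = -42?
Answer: 569478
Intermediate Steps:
(V*(-91))*F = -42*(-91)*149 = 3822*149 = 569478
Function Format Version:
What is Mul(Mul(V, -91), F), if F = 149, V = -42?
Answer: 569478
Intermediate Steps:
Mul(Mul(V, -91), F) = Mul(Mul(-42, -91), 149) = Mul(3822, 149) = 569478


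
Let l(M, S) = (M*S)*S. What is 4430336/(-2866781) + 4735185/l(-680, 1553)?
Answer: -1455891844021961/940321437488744 ≈ -1.5483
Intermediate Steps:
l(M, S) = M*S²
4430336/(-2866781) + 4735185/l(-680, 1553) = 4430336/(-2866781) + 4735185/((-680*1553²)) = 4430336*(-1/2866781) + 4735185/((-680*2411809)) = -4430336/2866781 + 4735185/(-1640030120) = -4430336/2866781 + 4735185*(-1/1640030120) = -4430336/2866781 - 947037/328006024 = -1455891844021961/940321437488744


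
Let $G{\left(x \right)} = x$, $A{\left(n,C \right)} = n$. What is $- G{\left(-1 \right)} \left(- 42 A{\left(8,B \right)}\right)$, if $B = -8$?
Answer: $-336$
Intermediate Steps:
$- G{\left(-1 \right)} \left(- 42 A{\left(8,B \right)}\right) = \left(-1\right) \left(-1\right) \left(\left(-42\right) 8\right) = 1 \left(-336\right) = -336$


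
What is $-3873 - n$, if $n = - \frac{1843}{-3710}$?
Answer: $- \frac{14370673}{3710} \approx -3873.5$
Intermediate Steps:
$n = \frac{1843}{3710}$ ($n = \left(-1843\right) \left(- \frac{1}{3710}\right) = \frac{1843}{3710} \approx 0.49677$)
$-3873 - n = -3873 - \frac{1843}{3710} = - \frac{14370673}{3710}$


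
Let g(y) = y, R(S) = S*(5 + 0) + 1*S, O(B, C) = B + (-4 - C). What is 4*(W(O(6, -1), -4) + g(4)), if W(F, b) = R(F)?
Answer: 88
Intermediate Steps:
O(B, C) = -4 + B - C
R(S) = 6*S (R(S) = S*5 + S = 5*S + S = 6*S)
W(F, b) = 6*F
4*(W(O(6, -1), -4) + g(4)) = 4*(6*(-4 + 6 - 1*(-1)) + 4) = 4*(6*(-4 + 6 + 1) + 4) = 4*(6*3 + 4) = 4*(18 + 4) = 4*22 = 88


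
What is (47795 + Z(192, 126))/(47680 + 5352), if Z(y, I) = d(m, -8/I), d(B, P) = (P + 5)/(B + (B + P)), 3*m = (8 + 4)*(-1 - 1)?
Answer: 6909747/7666912 ≈ 0.90124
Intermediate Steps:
m = -8 (m = ((8 + 4)*(-1 - 1))/3 = (12*(-2))/3 = (⅓)*(-24) = -8)
d(B, P) = (5 + P)/(P + 2*B)
Z(y, I) = (5 - 8/I)/(-16 - 8/I) (Z(y, I) = (5 - 8/I)/(-8/I + 2*(-8)) = (5 - 8/I)/(-8/I - 16) = (5 - 8/I)/(-16 - 8/I))
(47795 + Z(192, 126))/(47680 + 5352) = (47795 + (8 - 5*126)/(8*(1 + 2*126)))/(47680 + 5352) = (47795 + (8 - 630)/(8*(1 + 252)))/53032 = (47795 + (⅛)*(-622)/253)*(1/53032) = (47795 + (⅛)*(1/253)*(-622))*(1/53032) = (47795 - 311/1012)*(1/53032) = (48368229/1012)*(1/53032) = 6909747/7666912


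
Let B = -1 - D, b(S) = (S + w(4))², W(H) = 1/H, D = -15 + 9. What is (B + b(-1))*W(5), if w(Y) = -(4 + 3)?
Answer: 69/5 ≈ 13.800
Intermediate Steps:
D = -6
w(Y) = -7 (w(Y) = -1*7 = -7)
b(S) = (-7 + S)² (b(S) = (S - 7)² = (-7 + S)²)
B = 5 (B = -1 - 1*(-6) = -1 + 6 = 5)
(B + b(-1))*W(5) = (5 + (-7 - 1)²)/5 = (5 + (-8)²)*(⅕) = (5 + 64)*(⅕) = 69*(⅕) = 69/5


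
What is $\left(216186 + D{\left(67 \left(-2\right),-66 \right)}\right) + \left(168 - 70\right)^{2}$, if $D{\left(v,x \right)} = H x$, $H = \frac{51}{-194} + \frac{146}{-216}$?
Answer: $\frac{394337525}{1746} \approx 2.2585 \cdot 10^{5}$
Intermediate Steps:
$H = - \frac{9835}{10476}$ ($H = 51 \left(- \frac{1}{194}\right) + 146 \left(- \frac{1}{216}\right) = - \frac{51}{194} - \frac{73}{108} = - \frac{9835}{10476} \approx -0.93881$)
$D{\left(v,x \right)} = - \frac{9835 x}{10476}$
$\left(216186 + D{\left(67 \left(-2\right),-66 \right)}\right) + \left(168 - 70\right)^{2} = \left(216186 - - \frac{108185}{1746}\right) + \left(168 - 70\right)^{2} = \left(216186 + \frac{108185}{1746}\right) + 98^{2} = \frac{377568941}{1746} + 9604 = \frac{394337525}{1746}$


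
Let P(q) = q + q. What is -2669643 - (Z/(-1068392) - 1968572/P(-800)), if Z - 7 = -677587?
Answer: -142677020287307/53419600 ≈ -2.6709e+6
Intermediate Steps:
Z = -677580 (Z = 7 - 677587 = -677580)
P(q) = 2*q
-2669643 - (Z/(-1068392) - 1968572/P(-800)) = -2669643 - (-677580/(-1068392) - 1968572/(2*(-800))) = -2669643 - (-677580*(-1/1068392) - 1968572/(-1600)) = -2669643 - (169395/267098 - 1968572*(-1/1600)) = -2669643 - (169395/267098 + 492143/400) = -2669643 - 1*65759084507/53419600 = -2669643 - 65759084507/53419600 = -142677020287307/53419600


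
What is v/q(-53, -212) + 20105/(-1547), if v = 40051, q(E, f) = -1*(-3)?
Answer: 61898582/4641 ≈ 13337.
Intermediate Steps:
q(E, f) = 3
v/q(-53, -212) + 20105/(-1547) = 40051/3 + 20105/(-1547) = 40051*(⅓) + 20105*(-1/1547) = 40051/3 - 20105/1547 = 61898582/4641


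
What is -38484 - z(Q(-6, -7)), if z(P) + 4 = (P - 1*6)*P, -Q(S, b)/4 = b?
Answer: -39096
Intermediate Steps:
Q(S, b) = -4*b
z(P) = -4 + P*(-6 + P) (z(P) = -4 + (P - 1*6)*P = -4 + (P - 6)*P = -4 + (-6 + P)*P = -4 + P*(-6 + P))
-38484 - z(Q(-6, -7)) = -38484 - (-4 + (-4*(-7))² - (-24)*(-7)) = -38484 - (-4 + 28² - 6*28) = -38484 - (-4 + 784 - 168) = -38484 - 1*612 = -38484 - 612 = -39096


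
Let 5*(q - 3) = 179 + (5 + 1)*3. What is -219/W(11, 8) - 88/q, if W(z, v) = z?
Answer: -12817/583 ≈ -21.985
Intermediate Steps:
q = 212/5 (q = 3 + (179 + (5 + 1)*3)/5 = 3 + (179 + 6*3)/5 = 3 + (179 + 18)/5 = 3 + (⅕)*197 = 3 + 197/5 = 212/5 ≈ 42.400)
-219/W(11, 8) - 88/q = -219/11 - 88/212/5 = -219*1/11 - 88*5/212 = -219/11 - 110/53 = -12817/583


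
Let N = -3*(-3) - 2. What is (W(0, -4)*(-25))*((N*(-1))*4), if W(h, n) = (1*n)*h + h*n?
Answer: 0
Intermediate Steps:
N = 7 (N = 9 - 2 = 7)
W(h, n) = 2*h*n (W(h, n) = n*h + h*n = h*n + h*n = 2*h*n)
(W(0, -4)*(-25))*((N*(-1))*4) = ((2*0*(-4))*(-25))*((7*(-1))*4) = (0*(-25))*(-7*4) = 0*(-28) = 0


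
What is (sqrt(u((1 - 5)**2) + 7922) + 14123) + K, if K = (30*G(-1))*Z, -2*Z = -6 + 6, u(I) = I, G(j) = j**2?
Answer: 14123 + 63*sqrt(2) ≈ 14212.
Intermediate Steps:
Z = 0 (Z = -(-6 + 6)/2 = -1/2*0 = 0)
K = 0 (K = (30*(-1)**2)*0 = (30*1)*0 = 30*0 = 0)
(sqrt(u((1 - 5)**2) + 7922) + 14123) + K = (sqrt((1 - 5)**2 + 7922) + 14123) + 0 = (sqrt((-4)**2 + 7922) + 14123) + 0 = (sqrt(16 + 7922) + 14123) + 0 = (sqrt(7938) + 14123) + 0 = (63*sqrt(2) + 14123) + 0 = (14123 + 63*sqrt(2)) + 0 = 14123 + 63*sqrt(2)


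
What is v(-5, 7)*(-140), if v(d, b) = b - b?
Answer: 0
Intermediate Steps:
v(d, b) = 0
v(-5, 7)*(-140) = 0*(-140) = 0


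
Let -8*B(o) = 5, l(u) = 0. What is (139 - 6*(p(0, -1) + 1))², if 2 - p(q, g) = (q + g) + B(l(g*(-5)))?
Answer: 198025/16 ≈ 12377.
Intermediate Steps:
B(o) = -5/8 (B(o) = -⅛*5 = -5/8)
p(q, g) = 21/8 - g - q (p(q, g) = 2 - ((q + g) - 5/8) = 2 - ((g + q) - 5/8) = 2 - (-5/8 + g + q) = 2 + (5/8 - g - q) = 21/8 - g - q)
(139 - 6*(p(0, -1) + 1))² = (139 - 6*((21/8 - 1*(-1) - 1*0) + 1))² = (139 - 6*((21/8 + 1 + 0) + 1))² = (139 - 6*(29/8 + 1))² = (139 - 6*37/8)² = (139 - 111/4)² = (445/4)² = 198025/16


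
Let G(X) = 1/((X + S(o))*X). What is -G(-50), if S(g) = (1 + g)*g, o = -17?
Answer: 1/11100 ≈ 9.0090e-5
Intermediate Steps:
S(g) = g*(1 + g)
G(X) = 1/(X*(272 + X)) (G(X) = 1/((X - 17*(1 - 17))*X) = 1/((X - 17*(-16))*X) = 1/((X + 272)*X) = 1/((272 + X)*X) = 1/(X*(272 + X)))
-G(-50) = -1/((-50)*(272 - 50)) = -(-1)/(50*222) = -1*(-1/11100) = 1/11100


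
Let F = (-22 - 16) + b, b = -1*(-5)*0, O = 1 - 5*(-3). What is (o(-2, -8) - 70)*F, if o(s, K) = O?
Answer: 2052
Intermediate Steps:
O = 16 (O = 1 + 15 = 16)
b = 0 (b = 5*0 = 0)
o(s, K) = 16
F = -38 (F = (-22 - 16) + 0 = -38 + 0 = -38)
(o(-2, -8) - 70)*F = (16 - 70)*(-38) = -54*(-38) = 2052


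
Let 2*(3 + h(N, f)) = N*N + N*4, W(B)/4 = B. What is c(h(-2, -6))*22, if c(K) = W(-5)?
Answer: -440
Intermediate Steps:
W(B) = 4*B
h(N, f) = -3 + N**2/2 + 2*N (h(N, f) = -3 + (N*N + N*4)/2 = -3 + (N**2 + 4*N)/2 = -3 + (N**2/2 + 2*N) = -3 + N**2/2 + 2*N)
c(K) = -20 (c(K) = 4*(-5) = -20)
c(h(-2, -6))*22 = -20*22 = -440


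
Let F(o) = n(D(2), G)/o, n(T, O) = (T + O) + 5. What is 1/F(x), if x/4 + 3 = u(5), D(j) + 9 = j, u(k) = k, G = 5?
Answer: 8/3 ≈ 2.6667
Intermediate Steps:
D(j) = -9 + j
x = 8 (x = -12 + 4*5 = -12 + 20 = 8)
n(T, O) = 5 + O + T (n(T, O) = (O + T) + 5 = 5 + O + T)
F(o) = 3/o (F(o) = (5 + 5 + (-9 + 2))/o = (5 + 5 - 7)/o = 3/o)
1/F(x) = 1/(3/8) = 8/3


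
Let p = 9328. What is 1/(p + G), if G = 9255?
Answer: 1/18583 ≈ 5.3813e-5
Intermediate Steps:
1/(p + G) = 1/(9328 + 9255) = 1/18583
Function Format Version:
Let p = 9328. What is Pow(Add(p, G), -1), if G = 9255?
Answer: Rational(1, 18583) ≈ 5.3813e-5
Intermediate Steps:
Pow(Add(p, G), -1) = Pow(Add(9328, 9255), -1) = Pow(18583, -1) = Rational(1, 18583)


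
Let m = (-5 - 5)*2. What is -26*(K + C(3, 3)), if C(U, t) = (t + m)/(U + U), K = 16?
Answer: -1027/3 ≈ -342.33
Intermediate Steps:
m = -20 (m = -10*2 = -20)
C(U, t) = (-20 + t)/(2*U) (C(U, t) = (t - 20)/(U + U) = (-20 + t)/((2*U)) = (-20 + t)*(1/(2*U)) = (-20 + t)/(2*U))
-26*(K + C(3, 3)) = -26*(16 + (1/2)*(-20 + 3)/3) = -26*(16 + (1/2)*(1/3)*(-17)) = -26*(16 - 17/6) = -26*79/6 = -1027/3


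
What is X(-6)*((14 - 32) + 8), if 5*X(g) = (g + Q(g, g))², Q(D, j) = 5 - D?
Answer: -50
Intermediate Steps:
X(g) = 5 (X(g) = (g + (5 - g))²/5 = (⅕)*5² = (⅕)*25 = 5)
X(-6)*((14 - 32) + 8) = 5*((14 - 32) + 8) = 5*(-18 + 8) = 5*(-10) = -50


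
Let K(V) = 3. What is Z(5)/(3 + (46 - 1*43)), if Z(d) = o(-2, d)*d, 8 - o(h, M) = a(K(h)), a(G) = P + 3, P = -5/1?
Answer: 25/3 ≈ 8.3333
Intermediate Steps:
P = -5 (P = -5*1 = -5)
a(G) = -2 (a(G) = -5 + 3 = -2)
o(h, M) = 10 (o(h, M) = 8 - 1*(-2) = 8 + 2 = 10)
Z(d) = 10*d
Z(5)/(3 + (46 - 1*43)) = (10*5)/(3 + (46 - 1*43)) = 50/(3 + (46 - 43)) = 50/(3 + 3) = 50/6 = 50*(⅙) = 25/3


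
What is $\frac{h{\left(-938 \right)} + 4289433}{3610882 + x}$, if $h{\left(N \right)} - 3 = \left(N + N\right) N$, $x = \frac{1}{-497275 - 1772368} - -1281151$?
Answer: $\frac{6864675971366}{5551584227109} \approx 1.2365$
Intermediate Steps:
$x = \frac{2907755399092}{2269643}$ ($x = \frac{1}{-2269643} + 1281151 = - \frac{1}{2269643} + 1281151 = \frac{2907755399092}{2269643} \approx 1.2812 \cdot 10^{6}$)
$h{\left(N \right)} = 3 + 2 N^{2}$ ($h{\left(N \right)} = 3 + \left(N + N\right) N = 3 + 2 N N = 3 + 2 N^{2}$)
$\frac{h{\left(-938 \right)} + 4289433}{3610882 + x} = \frac{\left(3 + 2 \left(-938\right)^{2}\right) + 4289433}{3610882 + \frac{2907755399092}{2269643}} = \frac{\left(3 + 2 \cdot 879844\right) + 4289433}{\frac{11103168454218}{2269643}} = \left(\left(3 + 1759688\right) + 4289433\right) \frac{2269643}{11103168454218} = \left(1759691 + 4289433\right) \frac{2269643}{11103168454218} = 6049124 \cdot \frac{2269643}{11103168454218} = \frac{6864675971366}{5551584227109}$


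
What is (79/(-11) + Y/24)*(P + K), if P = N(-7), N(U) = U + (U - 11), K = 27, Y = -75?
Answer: -907/44 ≈ -20.614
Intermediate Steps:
N(U) = -11 + 2*U (N(U) = U + (-11 + U) = -11 + 2*U)
P = -25 (P = -11 + 2*(-7) = -11 - 14 = -25)
(79/(-11) + Y/24)*(P + K) = (79/(-11) - 75/24)*(-25 + 27) = (79*(-1/11) - 75*1/24)*2 = (-79/11 - 25/8)*2 = -907/88*2 = -907/44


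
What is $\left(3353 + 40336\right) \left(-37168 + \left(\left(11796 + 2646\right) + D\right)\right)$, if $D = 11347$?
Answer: $-497137131$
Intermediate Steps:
$\left(3353 + 40336\right) \left(-37168 + \left(\left(11796 + 2646\right) + D\right)\right) = \left(3353 + 40336\right) \left(-37168 + \left(\left(11796 + 2646\right) + 11347\right)\right) = 43689 \left(-37168 + \left(14442 + 11347\right)\right) = 43689 \left(-37168 + 25789\right) = 43689 \left(-11379\right) = -497137131$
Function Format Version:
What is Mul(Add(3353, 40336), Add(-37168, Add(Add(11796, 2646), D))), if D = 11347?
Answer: -497137131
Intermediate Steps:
Mul(Add(3353, 40336), Add(-37168, Add(Add(11796, 2646), D))) = Mul(Add(3353, 40336), Add(-37168, Add(Add(11796, 2646), 11347))) = Mul(43689, Add(-37168, Add(14442, 11347))) = Mul(43689, Add(-37168, 25789)) = Mul(43689, -11379) = -497137131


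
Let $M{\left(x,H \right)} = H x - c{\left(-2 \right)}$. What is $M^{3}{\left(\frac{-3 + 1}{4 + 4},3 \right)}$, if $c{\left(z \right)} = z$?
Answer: $\frac{125}{64} \approx 1.9531$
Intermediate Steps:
$M{\left(x,H \right)} = 2 + H x$ ($M{\left(x,H \right)} = H x - -2 = H x + 2 = 2 + H x$)
$M^{3}{\left(\frac{-3 + 1}{4 + 4},3 \right)} = \left(2 + 3 \frac{-3 + 1}{4 + 4}\right)^{3} = \left(2 + 3 \left(- \frac{2}{8}\right)\right)^{3} = \left(2 + 3 \left(\left(-2\right) \frac{1}{8}\right)\right)^{3} = \left(2 + 3 \left(- \frac{1}{4}\right)\right)^{3} = \left(2 - \frac{3}{4}\right)^{3} = \left(\frac{5}{4}\right)^{3} = \frac{125}{64}$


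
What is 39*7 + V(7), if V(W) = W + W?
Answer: 287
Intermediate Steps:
V(W) = 2*W
39*7 + V(7) = 39*7 + 2*7 = 273 + 14 = 287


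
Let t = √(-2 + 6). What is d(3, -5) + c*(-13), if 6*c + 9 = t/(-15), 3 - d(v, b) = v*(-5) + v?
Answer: 3131/90 ≈ 34.789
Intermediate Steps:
d(v, b) = 3 + 4*v (d(v, b) = 3 - (v*(-5) + v) = 3 - (-5*v + v) = 3 - (-4)*v = 3 + 4*v)
t = 2 (t = √4 = 2)
c = -137/90 (c = -3/2 + (2/(-15))/6 = -3/2 + (2*(-1/15))/6 = -3/2 + (⅙)*(-2/15) = -3/2 - 1/45 = -137/90 ≈ -1.5222)
d(3, -5) + c*(-13) = (3 + 4*3) - 137/90*(-13) = (3 + 12) + 1781/90 = 15 + 1781/90 = 3131/90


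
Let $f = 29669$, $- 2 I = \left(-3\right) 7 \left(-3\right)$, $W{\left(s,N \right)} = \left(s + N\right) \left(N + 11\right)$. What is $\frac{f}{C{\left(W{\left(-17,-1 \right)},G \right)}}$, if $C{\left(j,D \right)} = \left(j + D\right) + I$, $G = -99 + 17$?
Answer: $- \frac{59338}{587} \approx -101.09$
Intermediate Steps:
$G = -82$
$W{\left(s,N \right)} = \left(11 + N\right) \left(N + s\right)$ ($W{\left(s,N \right)} = \left(N + s\right) \left(11 + N\right) = \left(11 + N\right) \left(N + s\right)$)
$I = - \frac{63}{2}$ ($I = - \frac{\left(-3\right) 7 \left(-3\right)}{2} = - \frac{\left(-21\right) \left(-3\right)}{2} = \left(- \frac{1}{2}\right) 63 = - \frac{63}{2} \approx -31.5$)
$C{\left(j,D \right)} = - \frac{63}{2} + D + j$ ($C{\left(j,D \right)} = \left(j + D\right) - \frac{63}{2} = \left(D + j\right) - \frac{63}{2} = - \frac{63}{2} + D + j$)
$\frac{f}{C{\left(W{\left(-17,-1 \right)},G \right)}} = \frac{29669}{- \frac{63}{2} - 82 + \left(\left(-1\right)^{2} + 11 \left(-1\right) + 11 \left(-17\right) - -17\right)} = \frac{29669}{- \frac{63}{2} - 82 + \left(1 - 11 - 187 + 17\right)} = \frac{29669}{- \frac{63}{2} - 82 - 180} = \frac{29669}{- \frac{587}{2}} = 29669 \left(- \frac{2}{587}\right) = - \frac{59338}{587}$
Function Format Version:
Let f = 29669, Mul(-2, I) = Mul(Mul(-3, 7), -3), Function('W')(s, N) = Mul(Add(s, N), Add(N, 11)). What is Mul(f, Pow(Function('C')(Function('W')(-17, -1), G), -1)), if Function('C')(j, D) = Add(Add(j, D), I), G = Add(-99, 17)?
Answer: Rational(-59338, 587) ≈ -101.09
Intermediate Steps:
G = -82
Function('W')(s, N) = Mul(Add(11, N), Add(N, s)) (Function('W')(s, N) = Mul(Add(N, s), Add(11, N)) = Mul(Add(11, N), Add(N, s)))
I = Rational(-63, 2) (I = Mul(Rational(-1, 2), Mul(Mul(-3, 7), -3)) = Mul(Rational(-1, 2), Mul(-21, -3)) = Mul(Rational(-1, 2), 63) = Rational(-63, 2) ≈ -31.500)
Function('C')(j, D) = Add(Rational(-63, 2), D, j) (Function('C')(j, D) = Add(Add(j, D), Rational(-63, 2)) = Add(Add(D, j), Rational(-63, 2)) = Add(Rational(-63, 2), D, j))
Mul(f, Pow(Function('C')(Function('W')(-17, -1), G), -1)) = Mul(29669, Pow(Add(Rational(-63, 2), -82, Add(Pow(-1, 2), Mul(11, -1), Mul(11, -17), Mul(-1, -17))), -1)) = Mul(29669, Pow(Add(Rational(-63, 2), -82, Add(1, -11, -187, 17)), -1)) = Mul(29669, Pow(Add(Rational(-63, 2), -82, -180), -1)) = Mul(29669, Pow(Rational(-587, 2), -1)) = Mul(29669, Rational(-2, 587)) = Rational(-59338, 587)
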